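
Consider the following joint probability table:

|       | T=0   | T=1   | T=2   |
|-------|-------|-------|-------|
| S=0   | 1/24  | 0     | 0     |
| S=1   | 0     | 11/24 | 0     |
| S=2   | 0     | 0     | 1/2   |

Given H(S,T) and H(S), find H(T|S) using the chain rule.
From the chain rule: H(S,T) = H(S) + H(T|S)
Therefore: H(T|S) = H(S,T) - H(S)

H(S,T) = -[(1/24)·log₂(1/24) + (11/24)·log₂(11/24) + (1/2)·log₂(1/2)]
  = 0.1910 + 0.5159 + 0.5000
  = 1.2069 bits
Marginal P(S) (row sums):
  P(S=0) = 1/24 + 0 + 0 = 1/24
  P(S=1) = 0 + 11/24 + 0 = 11/24
  P(S=2) = 0 + 0 + 1/2 = 1/2
H(S) = -[(1/24)·log₂(1/24) + (11/24)·log₂(11/24) + (1/2)·log₂(1/2)]
  = 0.1910 + 0.5159 + 0.5000
  = 1.2069 bits

H(T|S) = 1.2069 - 1.2069 = 0.0000 bits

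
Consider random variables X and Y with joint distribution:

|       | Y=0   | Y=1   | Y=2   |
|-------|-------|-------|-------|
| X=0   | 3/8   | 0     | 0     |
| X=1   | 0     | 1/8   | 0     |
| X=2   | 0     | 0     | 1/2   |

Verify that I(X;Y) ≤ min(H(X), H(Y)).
Marginal P(X) (row sums):
  P(X=0) = 3/8 + 0 + 0 = 3/8
  P(X=1) = 0 + 1/8 + 0 = 1/8
  P(X=2) = 0 + 0 + 1/2 = 1/2
Marginal P(Y) (column sums):
  P(Y=0) = 3/8 + 0 + 0 = 3/8
  P(Y=1) = 0 + 1/8 + 0 = 1/8
  P(Y=2) = 0 + 0 + 1/2 = 1/2

H(X) = -[(3/8)·log₂(3/8) + (1/8)·log₂(1/8) + (1/2)·log₂(1/2)]
  = 0.5306 + 0.3750 + 0.5000
  = 1.4056 bits
H(Y) = -[(3/8)·log₂(3/8) + (1/8)·log₂(1/8) + (1/2)·log₂(1/2)]
  = 0.5306 + 0.3750 + 0.5000
  = 1.4056 bits
H(X,Y) = -[(3/8)·log₂(3/8) + (1/8)·log₂(1/8) + (1/2)·log₂(1/2)]
  = 0.5306 + 0.3750 + 0.5000
  = 1.4056 bits

I(X;Y) = H(X) + H(Y) - H(X,Y)
  = 1.4056 + 1.4056 - 1.4056
  = 1.4056 bits

min(H(X), H(Y)) = min(1.4056, 1.4056) = 1.4056 bits
Since 1.4056 ≤ 1.4056, the bound is satisfied ✓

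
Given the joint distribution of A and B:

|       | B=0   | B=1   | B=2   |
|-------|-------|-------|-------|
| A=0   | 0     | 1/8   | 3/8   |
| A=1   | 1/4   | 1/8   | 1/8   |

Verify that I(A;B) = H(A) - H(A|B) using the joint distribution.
Left side, from I(A;B) = H(A) + H(B) - H(A,B):
Marginal P(A) (row sums):
  P(A=0) = 0 + 1/8 + 3/8 = 1/2
  P(A=1) = 1/4 + 1/8 + 1/8 = 1/2
Marginal P(B) (column sums):
  P(B=0) = 0 + 1/4 = 1/4
  P(B=1) = 1/8 + 1/8 = 1/4
  P(B=2) = 3/8 + 1/8 = 1/2

H(A) = -[(1/2)·log₂(1/2) + (1/2)·log₂(1/2)]
  = 0.5000 + 0.5000
  = 1.0000 bits
H(B) = -[(1/4)·log₂(1/4) + (1/4)·log₂(1/4) + (1/2)·log₂(1/2)]
  = 0.5000 + 0.5000 + 0.5000
  = 1.5000 bits
H(A,B) = -[(1/8)·log₂(1/8) + (3/8)·log₂(3/8) + (1/4)·log₂(1/4) + (1/8)·log₂(1/8) + (1/8)·log₂(1/8)]
  = 0.3750 + 0.5306 + 0.5000 + 0.3750 + 0.3750
  = 2.1556 bits

I(A;B) = H(A) + H(B) - H(A,B)
  = 1.0000 + 1.5000 - 2.1556
  = 0.3444 bits

Right side, with H(A|B) computed directly from the conditional probabilities:
H(A|B) = -Σ P(A,B)·log₂ P(A|B), where P(A|B) = P(A,B) / P(B)
  (cells with P(A,B) = 0 contribute 0)
  (A=0,B=1): P(A|B) = (1/8)/(1/4) = 1/2;  -(1/8)·log₂(1/2) = 0.1250
  (A=0,B=2): P(A|B) = (3/8)/(1/2) = 3/4;  -(3/8)·log₂(3/4) = 0.1556
  (A=1,B=0): P(A|B) = (1/4)/(1/4) = 1;  -(1/4)·log₂(1) = 0.0000
  (A=1,B=1): P(A|B) = (1/8)/(1/4) = 1/2;  -(1/8)·log₂(1/2) = 0.1250
  (A=1,B=2): P(A|B) = (1/8)/(1/2) = 1/4;  -(1/8)·log₂(1/4) = 0.2500
H(A|B) = 0.1250 + 0.1556 + 0.0000 + 0.1250 + 0.2500
  = 0.6556 bits
H(A) - H(A|B) = 1.0000 - 0.6556 = 0.3444 bits

Both sides equal 0.3444 bits, so I(A;B) = H(A) - H(A|B) ✓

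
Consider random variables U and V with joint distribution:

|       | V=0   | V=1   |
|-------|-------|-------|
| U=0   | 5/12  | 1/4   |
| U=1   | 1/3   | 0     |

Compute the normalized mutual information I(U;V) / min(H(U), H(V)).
Marginal P(U) (row sums):
  P(U=0) = 5/12 + 1/4 = 2/3
  P(U=1) = 1/3 + 0 = 1/3
Marginal P(V) (column sums):
  P(V=0) = 5/12 + 1/3 = 3/4
  P(V=1) = 1/4 + 0 = 1/4

H(U) = -[(2/3)·log₂(2/3) + (1/3)·log₂(1/3)]
  = 0.3900 + 0.5283
  = 0.9183 bits
H(V) = -[(3/4)·log₂(3/4) + (1/4)·log₂(1/4)]
  = 0.3113 + 0.5000
  = 0.8113 bits
H(U,V) = -[(5/12)·log₂(5/12) + (1/4)·log₂(1/4) + (1/3)·log₂(1/3)]
  = 0.5263 + 0.5000 + 0.5283
  = 1.5546 bits

I(U;V) = H(U) + H(V) - H(U,V)
  = 0.9183 + 0.8113 - 1.5546
  = 0.1750 bits

min(H(U), H(V)) = min(0.9183, 0.8113) = 0.8113 bits
Normalized MI = 0.1750 / 0.8113 = 0.2157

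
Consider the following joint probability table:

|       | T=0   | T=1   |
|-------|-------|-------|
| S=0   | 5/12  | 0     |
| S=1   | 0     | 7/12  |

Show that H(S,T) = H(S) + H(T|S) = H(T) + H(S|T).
Marginal P(S) (row sums):
  P(S=0) = 5/12 + 0 = 5/12
  P(S=1) = 0 + 7/12 = 7/12
Marginal P(T) (column sums):
  P(T=0) = 5/12 + 0 = 5/12
  P(T=1) = 0 + 7/12 = 7/12

Decomposition 1: H(S) + H(T|S)
H(S) = -[(5/12)·log₂(5/12) + (7/12)·log₂(7/12)]
  = 0.5263 + 0.4536
  = 0.9799 bits
H(T|S) = -Σ P(S,T)·log₂ P(T|S), where P(T|S) = P(S,T) / P(S)
  (cells with P(S,T) = 0 contribute 0)
  (S=0,T=0): P(T|S) = (5/12)/(5/12) = 1;  -(5/12)·log₂(1) = 0.0000
  (S=1,T=1): P(T|S) = (7/12)/(7/12) = 1;  -(7/12)·log₂(1) = 0.0000
H(T|S) = 0.0000 + 0.0000
  = 0.0000 bits
H(S) + H(T|S) = 0.9799 + 0.0000 = 0.9799 bits

Decomposition 2: H(T) + H(S|T)
H(T) = -[(5/12)·log₂(5/12) + (7/12)·log₂(7/12)]
  = 0.5263 + 0.4536
  = 0.9799 bits
H(S|T) = -Σ P(S,T)·log₂ P(S|T), where P(S|T) = P(S,T) / P(T)
  (cells with P(S,T) = 0 contribute 0)
  (S=0,T=0): P(S|T) = (5/12)/(5/12) = 1;  -(5/12)·log₂(1) = 0.0000
  (S=1,T=1): P(S|T) = (7/12)/(7/12) = 1;  -(7/12)·log₂(1) = 0.0000
H(S|T) = 0.0000 + 0.0000
  = 0.0000 bits
H(T) + H(S|T) = 0.9799 + 0.0000 = 0.9799 bits

Direct computation of the joint entropy:
H(S,T) = -[(5/12)·log₂(5/12) + (7/12)·log₂(7/12)]
  = 0.5263 + 0.4536
  = 0.9799 bits

All three agree: H(S,T) = 0.9799 bits ✓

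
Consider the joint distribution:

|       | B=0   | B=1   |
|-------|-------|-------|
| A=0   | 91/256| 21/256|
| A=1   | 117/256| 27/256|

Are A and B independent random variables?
Marginal P(A) (row sums):
  P(A=0) = 91/256 + 21/256 = 7/16
  P(A=1) = 117/256 + 27/256 = 9/16
Marginal P(B) (column sums):
  P(B=0) = 91/256 + 117/256 = 13/16
  P(B=1) = 21/256 + 27/256 = 3/16

A and B are independent iff P(A=i,B=j) = P(A=i)·P(B=j) for every cell.
  P(A=0)·P(B=0) = 7/16 × 13/16 = 91/256 = P(A=0,B=0) ✓
  P(A=0)·P(B=1) = 7/16 × 3/16 = 21/256 = P(A=0,B=1) ✓
  P(A=1)·P(B=0) = 9/16 × 13/16 = 117/256 = P(A=1,B=0) ✓
  P(A=1)·P(B=1) = 9/16 × 3/16 = 27/256 = P(A=1,B=1) ✓

Yes, A and B are independent: every cell factors, so I(A;B) = 0 bits.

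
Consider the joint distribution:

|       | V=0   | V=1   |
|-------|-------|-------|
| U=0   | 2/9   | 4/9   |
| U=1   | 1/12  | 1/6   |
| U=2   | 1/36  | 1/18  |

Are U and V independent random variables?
Marginal P(U) (row sums):
  P(U=0) = 2/9 + 4/9 = 2/3
  P(U=1) = 1/12 + 1/6 = 1/4
  P(U=2) = 1/36 + 1/18 = 1/12
Marginal P(V) (column sums):
  P(V=0) = 2/9 + 1/12 + 1/36 = 1/3
  P(V=1) = 4/9 + 1/6 + 1/18 = 2/3

U and V are independent iff P(U=i,V=j) = P(U=i)·P(V=j) for every cell.
  P(U=0)·P(V=0) = 2/3 × 1/3 = 2/9 = P(U=0,V=0) ✓
  P(U=0)·P(V=1) = 2/3 × 2/3 = 4/9 = P(U=0,V=1) ✓
  P(U=1)·P(V=0) = 1/4 × 1/3 = 1/12 = P(U=1,V=0) ✓
  P(U=1)·P(V=1) = 1/4 × 2/3 = 1/6 = P(U=1,V=1) ✓
  P(U=2)·P(V=0) = 1/12 × 1/3 = 1/36 = P(U=2,V=0) ✓
  P(U=2)·P(V=1) = 1/12 × 2/3 = 1/18 = P(U=2,V=1) ✓

Yes, U and V are independent: every cell factors, so I(U;V) = 0 bits.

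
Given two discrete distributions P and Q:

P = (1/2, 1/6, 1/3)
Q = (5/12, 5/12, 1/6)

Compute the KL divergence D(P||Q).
D(P||Q) = Σ P(i) log₂(P(i)/Q(i))
  i=0: (1/2) × log₂((1/2)/(5/12)) = (1/2) × log₂(6/5) = 0.1315
  i=1: (1/6) × log₂((1/6)/(5/12)) = (1/6) × log₂(2/5) = -0.2203
  i=2: (1/3) × log₂((1/3)/(1/6)) = (1/3) × log₂(2) = 0.3333
D(P||Q) = 0.1315 - 0.2203 + 0.3333
  = 0.2445 bits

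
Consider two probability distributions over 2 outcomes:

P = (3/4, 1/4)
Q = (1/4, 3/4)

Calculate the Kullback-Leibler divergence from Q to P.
D(P||Q) = Σ P(i) log₂(P(i)/Q(i))
  i=0: (3/4) × log₂((3/4)/(1/4)) = (3/4) × log₂(3) = 1.1887
  i=1: (1/4) × log₂((1/4)/(3/4)) = (1/4) × log₂(1/3) = -0.3962
D(P||Q) = 1.1887 - 0.3962
  = 0.7925 bits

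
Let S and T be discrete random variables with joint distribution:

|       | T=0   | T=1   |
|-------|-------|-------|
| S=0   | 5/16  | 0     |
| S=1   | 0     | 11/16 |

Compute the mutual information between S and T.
Marginal P(S) (row sums):
  P(S=0) = 5/16 + 0 = 5/16
  P(S=1) = 0 + 11/16 = 11/16
Marginal P(T) (column sums):
  P(T=0) = 5/16 + 0 = 5/16
  P(T=1) = 0 + 11/16 = 11/16

H(S) = -[(5/16)·log₂(5/16) + (11/16)·log₂(11/16)]
  = 0.5244 + 0.3716
  = 0.8960 bits
H(T) = -[(5/16)·log₂(5/16) + (11/16)·log₂(11/16)]
  = 0.5244 + 0.3716
  = 0.8960 bits
H(S,T) = -[(5/16)·log₂(5/16) + (11/16)·log₂(11/16)]
  = 0.5244 + 0.3716
  = 0.8960 bits

I(S;T) = H(S) + H(T) - H(S,T)
  = 0.8960 + 0.8960 - 0.8960
  = 0.8960 bits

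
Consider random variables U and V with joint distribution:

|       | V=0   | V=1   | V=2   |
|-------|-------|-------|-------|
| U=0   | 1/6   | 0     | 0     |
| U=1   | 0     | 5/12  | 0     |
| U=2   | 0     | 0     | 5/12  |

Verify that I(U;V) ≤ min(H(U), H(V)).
Marginal P(U) (row sums):
  P(U=0) = 1/6 + 0 + 0 = 1/6
  P(U=1) = 0 + 5/12 + 0 = 5/12
  P(U=2) = 0 + 0 + 5/12 = 5/12
Marginal P(V) (column sums):
  P(V=0) = 1/6 + 0 + 0 = 1/6
  P(V=1) = 0 + 5/12 + 0 = 5/12
  P(V=2) = 0 + 0 + 5/12 = 5/12

H(U) = -[(1/6)·log₂(1/6) + (5/12)·log₂(5/12) + (5/12)·log₂(5/12)]
  = 0.4308 + 0.5263 + 0.5263
  = 1.4834 bits
H(V) = -[(1/6)·log₂(1/6) + (5/12)·log₂(5/12) + (5/12)·log₂(5/12)]
  = 0.4308 + 0.5263 + 0.5263
  = 1.4834 bits
H(U,V) = -[(1/6)·log₂(1/6) + (5/12)·log₂(5/12) + (5/12)·log₂(5/12)]
  = 0.4308 + 0.5263 + 0.5263
  = 1.4834 bits

I(U;V) = H(U) + H(V) - H(U,V)
  = 1.4834 + 1.4834 - 1.4834
  = 1.4834 bits

min(H(U), H(V)) = min(1.4834, 1.4834) = 1.4834 bits
Since 1.4834 ≤ 1.4834, the bound is satisfied ✓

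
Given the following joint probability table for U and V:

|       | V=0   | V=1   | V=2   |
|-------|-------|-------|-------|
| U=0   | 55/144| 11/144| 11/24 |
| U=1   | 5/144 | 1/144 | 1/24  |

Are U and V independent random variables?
Marginal P(U) (row sums):
  P(U=0) = 55/144 + 11/144 + 11/24 = 11/12
  P(U=1) = 5/144 + 1/144 + 1/24 = 1/12
Marginal P(V) (column sums):
  P(V=0) = 55/144 + 5/144 = 5/12
  P(V=1) = 11/144 + 1/144 = 1/12
  P(V=2) = 11/24 + 1/24 = 1/2

U and V are independent iff P(U=i,V=j) = P(U=i)·P(V=j) for every cell.
  P(U=0)·P(V=0) = 11/12 × 5/12 = 55/144 = P(U=0,V=0) ✓
  P(U=0)·P(V=1) = 11/12 × 1/12 = 11/144 = P(U=0,V=1) ✓
  P(U=0)·P(V=2) = 11/12 × 1/2 = 11/24 = P(U=0,V=2) ✓
  P(U=1)·P(V=0) = 1/12 × 5/12 = 5/144 = P(U=1,V=0) ✓
  P(U=1)·P(V=1) = 1/12 × 1/12 = 1/144 = P(U=1,V=1) ✓
  P(U=1)·P(V=2) = 1/12 × 1/2 = 1/24 = P(U=1,V=2) ✓

Yes, U and V are independent: every cell factors, so I(U;V) = 0 bits.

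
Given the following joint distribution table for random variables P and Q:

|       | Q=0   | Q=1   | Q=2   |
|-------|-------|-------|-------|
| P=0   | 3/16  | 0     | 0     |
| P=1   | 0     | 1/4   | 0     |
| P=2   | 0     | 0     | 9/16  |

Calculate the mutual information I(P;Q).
Marginal P(P) (row sums):
  P(P=0) = 3/16 + 0 + 0 = 3/16
  P(P=1) = 0 + 1/4 + 0 = 1/4
  P(P=2) = 0 + 0 + 9/16 = 9/16
Marginal P(Q) (column sums):
  P(Q=0) = 3/16 + 0 + 0 = 3/16
  P(Q=1) = 0 + 1/4 + 0 = 1/4
  P(Q=2) = 0 + 0 + 9/16 = 9/16

H(P) = -[(3/16)·log₂(3/16) + (1/4)·log₂(1/4) + (9/16)·log₂(9/16)]
  = 0.4528 + 0.5000 + 0.4669
  = 1.4197 bits
H(Q) = -[(3/16)·log₂(3/16) + (1/4)·log₂(1/4) + (9/16)·log₂(9/16)]
  = 0.4528 + 0.5000 + 0.4669
  = 1.4197 bits
H(P,Q) = -[(3/16)·log₂(3/16) + (1/4)·log₂(1/4) + (9/16)·log₂(9/16)]
  = 0.4528 + 0.5000 + 0.4669
  = 1.4197 bits

I(P;Q) = H(P) + H(Q) - H(P,Q)
  = 1.4197 + 1.4197 - 1.4197
  = 1.4197 bits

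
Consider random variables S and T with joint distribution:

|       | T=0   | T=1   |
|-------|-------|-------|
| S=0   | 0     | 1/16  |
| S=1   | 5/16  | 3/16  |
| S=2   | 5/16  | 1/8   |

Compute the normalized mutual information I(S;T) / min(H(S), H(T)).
Marginal P(S) (row sums):
  P(S=0) = 0 + 1/16 = 1/16
  P(S=1) = 5/16 + 3/16 = 1/2
  P(S=2) = 5/16 + 1/8 = 7/16
Marginal P(T) (column sums):
  P(T=0) = 0 + 5/16 + 5/16 = 5/8
  P(T=1) = 1/16 + 3/16 + 1/8 = 3/8

H(S) = -[(1/16)·log₂(1/16) + (1/2)·log₂(1/2) + (7/16)·log₂(7/16)]
  = 0.2500 + 0.5000 + 0.5218
  = 1.2718 bits
H(T) = -[(5/8)·log₂(5/8) + (3/8)·log₂(3/8)]
  = 0.4238 + 0.5306
  = 0.9544 bits
H(S,T) = -[(1/16)·log₂(1/16) + (5/16)·log₂(5/16) + (3/16)·log₂(3/16) + (5/16)·log₂(5/16) + (1/8)·log₂(1/8)]
  = 0.2500 + 0.5244 + 0.4528 + 0.5244 + 0.3750
  = 2.1266 bits

I(S;T) = H(S) + H(T) - H(S,T)
  = 1.2718 + 0.9544 - 2.1266
  = 0.0996 bits

min(H(S), H(T)) = min(1.2718, 0.9544) = 0.9544 bits
Normalized MI = 0.0996 / 0.9544 = 0.1044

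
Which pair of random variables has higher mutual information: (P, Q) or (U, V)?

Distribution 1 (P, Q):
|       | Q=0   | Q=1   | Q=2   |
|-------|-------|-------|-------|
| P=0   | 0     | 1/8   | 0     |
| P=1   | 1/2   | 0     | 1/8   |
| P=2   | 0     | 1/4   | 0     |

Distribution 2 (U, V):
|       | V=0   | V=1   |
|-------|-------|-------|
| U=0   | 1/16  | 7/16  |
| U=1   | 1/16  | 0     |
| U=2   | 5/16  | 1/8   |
Distribution 1 (P, Q):
Marginal P(P) (row sums):
  P(P=0) = 0 + 1/8 + 0 = 1/8
  P(P=1) = 1/2 + 0 + 1/8 = 5/8
  P(P=2) = 0 + 1/4 + 0 = 1/4
Marginal P(Q) (column sums):
  P(Q=0) = 0 + 1/2 + 0 = 1/2
  P(Q=1) = 1/8 + 0 + 1/4 = 3/8
  P(Q=2) = 0 + 1/8 + 0 = 1/8

H(P) = -[(1/8)·log₂(1/8) + (5/8)·log₂(5/8) + (1/4)·log₂(1/4)]
  = 0.3750 + 0.4238 + 0.5000
  = 1.2988 bits
H(Q) = -[(1/2)·log₂(1/2) + (3/8)·log₂(3/8) + (1/8)·log₂(1/8)]
  = 0.5000 + 0.5306 + 0.3750
  = 1.4056 bits
H(P,Q) = -[(1/8)·log₂(1/8) + (1/2)·log₂(1/2) + (1/8)·log₂(1/8) + (1/4)·log₂(1/4)]
  = 0.3750 + 0.5000 + 0.3750 + 0.5000
  = 1.7500 bits

I(P;Q) = H(P) + H(Q) - H(P,Q)
  = 1.2988 + 1.4056 - 1.7500
  = 0.9544 bits

Distribution 2 (U, V):
Marginal P(U) (row sums):
  P(U=0) = 1/16 + 7/16 = 1/2
  P(U=1) = 1/16 + 0 = 1/16
  P(U=2) = 5/16 + 1/8 = 7/16
Marginal P(V) (column sums):
  P(V=0) = 1/16 + 1/16 + 5/16 = 7/16
  P(V=1) = 7/16 + 0 + 1/8 = 9/16

H(U) = -[(1/2)·log₂(1/2) + (1/16)·log₂(1/16) + (7/16)·log₂(7/16)]
  = 0.5000 + 0.2500 + 0.5218
  = 1.2718 bits
H(V) = -[(7/16)·log₂(7/16) + (9/16)·log₂(9/16)]
  = 0.5218 + 0.4669
  = 0.9887 bits
H(U,V) = -[(1/16)·log₂(1/16) + (7/16)·log₂(7/16) + (1/16)·log₂(1/16) + (5/16)·log₂(5/16) + (1/8)·log₂(1/8)]
  = 0.2500 + 0.5218 + 0.2500 + 0.5244 + 0.3750
  = 1.9212 bits

I(U;V) = H(U) + H(V) - H(U,V)
  = 1.2718 + 0.9887 - 1.9212
  = 0.3393 bits

I(P;Q) = 0.9544 bits > I(U;V) = 0.3393 bits, so (P, Q) has the higher mutual information (stronger dependence).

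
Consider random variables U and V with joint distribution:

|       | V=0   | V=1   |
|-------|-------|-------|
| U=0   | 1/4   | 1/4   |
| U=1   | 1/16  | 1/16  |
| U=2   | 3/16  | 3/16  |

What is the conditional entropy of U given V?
Marginal P(V) (column sums):
  P(V=0) = 1/4 + 1/16 + 3/16 = 1/2
  P(V=1) = 1/4 + 1/16 + 3/16 = 1/2

H(U|V) = -Σ P(U,V)·log₂ P(U|V), where P(U|V) = P(U,V) / P(V)
  (U=0,V=0): P(U|V) = (1/4)/(1/2) = 1/2;  -(1/4)·log₂(1/2) = 0.2500
  (U=0,V=1): P(U|V) = (1/4)/(1/2) = 1/2;  -(1/4)·log₂(1/2) = 0.2500
  (U=1,V=0): P(U|V) = (1/16)/(1/2) = 1/8;  -(1/16)·log₂(1/8) = 0.1875
  (U=1,V=1): P(U|V) = (1/16)/(1/2) = 1/8;  -(1/16)·log₂(1/8) = 0.1875
  (U=2,V=0): P(U|V) = (3/16)/(1/2) = 3/8;  -(3/16)·log₂(3/8) = 0.2653
  (U=2,V=1): P(U|V) = (3/16)/(1/2) = 3/8;  -(3/16)·log₂(3/8) = 0.2653
H(U|V) = 0.2500 + 0.2500 + 0.1875 + 0.1875 + 0.2653 + 0.2653
  = 1.4056 bits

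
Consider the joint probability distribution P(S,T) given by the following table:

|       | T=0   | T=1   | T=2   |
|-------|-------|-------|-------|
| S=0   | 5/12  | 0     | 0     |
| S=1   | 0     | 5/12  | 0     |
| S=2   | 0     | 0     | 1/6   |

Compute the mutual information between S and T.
Marginal P(S) (row sums):
  P(S=0) = 5/12 + 0 + 0 = 5/12
  P(S=1) = 0 + 5/12 + 0 = 5/12
  P(S=2) = 0 + 0 + 1/6 = 1/6
Marginal P(T) (column sums):
  P(T=0) = 5/12 + 0 + 0 = 5/12
  P(T=1) = 0 + 5/12 + 0 = 5/12
  P(T=2) = 0 + 0 + 1/6 = 1/6

H(S) = -[(5/12)·log₂(5/12) + (5/12)·log₂(5/12) + (1/6)·log₂(1/6)]
  = 0.5263 + 0.5263 + 0.4308
  = 1.4834 bits
H(T) = -[(5/12)·log₂(5/12) + (5/12)·log₂(5/12) + (1/6)·log₂(1/6)]
  = 0.5263 + 0.5263 + 0.4308
  = 1.4834 bits
H(S,T) = -[(5/12)·log₂(5/12) + (5/12)·log₂(5/12) + (1/6)·log₂(1/6)]
  = 0.5263 + 0.5263 + 0.4308
  = 1.4834 bits

I(S;T) = H(S) + H(T) - H(S,T)
  = 1.4834 + 1.4834 - 1.4834
  = 1.4834 bits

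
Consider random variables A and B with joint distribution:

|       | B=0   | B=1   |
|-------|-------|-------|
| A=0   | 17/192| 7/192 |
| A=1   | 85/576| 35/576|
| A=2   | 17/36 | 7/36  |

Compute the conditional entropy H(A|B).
Marginal P(B) (column sums):
  P(B=0) = 17/192 + 85/576 + 17/36 = 17/24
  P(B=1) = 7/192 + 35/576 + 7/36 = 7/24

H(A|B) = -Σ P(A,B)·log₂ P(A|B), where P(A|B) = P(A,B) / P(B)
  (A=0,B=0): P(A|B) = (17/192)/(17/24) = 1/8;  -(17/192)·log₂(1/8) = 0.2656
  (A=0,B=1): P(A|B) = (7/192)/(7/24) = 1/8;  -(7/192)·log₂(1/8) = 0.1094
  (A=1,B=0): P(A|B) = (85/576)/(17/24) = 5/24;  -(85/576)·log₂(5/24) = 0.3340
  (A=1,B=1): P(A|B) = (35/576)/(7/24) = 5/24;  -(35/576)·log₂(5/24) = 0.1375
  (A=2,B=0): P(A|B) = (17/36)/(17/24) = 2/3;  -(17/36)·log₂(2/3) = 0.2762
  (A=2,B=1): P(A|B) = (7/36)/(7/24) = 2/3;  -(7/36)·log₂(2/3) = 0.1137
H(A|B) = 0.2656 + 0.1094 + 0.3340 + 0.1375 + 0.2762 + 0.1137
  = 1.2364 bits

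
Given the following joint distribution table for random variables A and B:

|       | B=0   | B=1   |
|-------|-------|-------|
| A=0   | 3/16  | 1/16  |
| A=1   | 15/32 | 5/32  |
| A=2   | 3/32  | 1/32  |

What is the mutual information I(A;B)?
Marginal P(A) (row sums):
  P(A=0) = 3/16 + 1/16 = 1/4
  P(A=1) = 15/32 + 5/32 = 5/8
  P(A=2) = 3/32 + 1/32 = 1/8
Marginal P(B) (column sums):
  P(B=0) = 3/16 + 15/32 + 3/32 = 3/4
  P(B=1) = 1/16 + 5/32 + 1/32 = 1/4

H(A) = -[(1/4)·log₂(1/4) + (5/8)·log₂(5/8) + (1/8)·log₂(1/8)]
  = 0.5000 + 0.4238 + 0.3750
  = 1.2988 bits
H(B) = -[(3/4)·log₂(3/4) + (1/4)·log₂(1/4)]
  = 0.3113 + 0.5000
  = 0.8113 bits
H(A,B) = -[(3/16)·log₂(3/16) + (1/16)·log₂(1/16) + (15/32)·log₂(15/32) + (5/32)·log₂(5/32) + (3/32)·log₂(3/32) + (1/32)·log₂(1/32)]
  = 0.4528 + 0.2500 + 0.5124 + 0.4184 + 0.3202 + 0.1563
  = 2.1101 bits

I(A;B) = H(A) + H(B) - H(A,B)
  = 1.2988 + 0.8113 - 2.1101
  = 0.0000 bits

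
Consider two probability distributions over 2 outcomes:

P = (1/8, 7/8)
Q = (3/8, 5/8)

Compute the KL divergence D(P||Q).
D(P||Q) = Σ P(i) log₂(P(i)/Q(i))
  i=0: (1/8) × log₂((1/8)/(3/8)) = (1/8) × log₂(1/3) = -0.1981
  i=1: (7/8) × log₂((7/8)/(5/8)) = (7/8) × log₂(7/5) = 0.4247
D(P||Q) = -0.1981 + 0.4247
  = 0.2266 bits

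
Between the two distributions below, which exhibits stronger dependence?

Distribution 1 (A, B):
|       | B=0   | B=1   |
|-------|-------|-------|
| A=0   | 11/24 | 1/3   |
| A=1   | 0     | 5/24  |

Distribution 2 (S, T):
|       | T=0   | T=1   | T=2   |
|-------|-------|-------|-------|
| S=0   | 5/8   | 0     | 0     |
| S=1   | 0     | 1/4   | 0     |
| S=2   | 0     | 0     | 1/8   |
Distribution 1 (A, B):
Marginal P(A) (row sums):
  P(A=0) = 11/24 + 1/3 = 19/24
  P(A=1) = 0 + 5/24 = 5/24
Marginal P(B) (column sums):
  P(B=0) = 11/24 + 0 = 11/24
  P(B=1) = 1/3 + 5/24 = 13/24

H(A) = -[(19/24)·log₂(19/24) + (5/24)·log₂(5/24)]
  = 0.2668 + 0.4715
  = 0.7383 bits
H(B) = -[(11/24)·log₂(11/24) + (13/24)·log₂(13/24)]
  = 0.5159 + 0.4791
  = 0.9950 bits
H(A,B) = -[(11/24)·log₂(11/24) + (1/3)·log₂(1/3) + (5/24)·log₂(5/24)]
  = 0.5159 + 0.5283 + 0.4715
  = 1.5157 bits

I(A;B) = H(A) + H(B) - H(A,B)
  = 0.7383 + 0.9950 - 1.5157
  = 0.2176 bits

Distribution 2 (S, T):
Marginal P(S) (row sums):
  P(S=0) = 5/8 + 0 + 0 = 5/8
  P(S=1) = 0 + 1/4 + 0 = 1/4
  P(S=2) = 0 + 0 + 1/8 = 1/8
Marginal P(T) (column sums):
  P(T=0) = 5/8 + 0 + 0 = 5/8
  P(T=1) = 0 + 1/4 + 0 = 1/4
  P(T=2) = 0 + 0 + 1/8 = 1/8

H(S) = -[(5/8)·log₂(5/8) + (1/4)·log₂(1/4) + (1/8)·log₂(1/8)]
  = 0.4238 + 0.5000 + 0.3750
  = 1.2988 bits
H(T) = -[(5/8)·log₂(5/8) + (1/4)·log₂(1/4) + (1/8)·log₂(1/8)]
  = 0.4238 + 0.5000 + 0.3750
  = 1.2988 bits
H(S,T) = -[(5/8)·log₂(5/8) + (1/4)·log₂(1/4) + (1/8)·log₂(1/8)]
  = 0.4238 + 0.5000 + 0.3750
  = 1.2988 bits

I(S;T) = H(S) + H(T) - H(S,T)
  = 1.2988 + 1.2988 - 1.2988
  = 1.2988 bits

I(S;T) = 1.2988 bits > I(A;B) = 0.2176 bits, so (S, T) has the higher mutual information (stronger dependence).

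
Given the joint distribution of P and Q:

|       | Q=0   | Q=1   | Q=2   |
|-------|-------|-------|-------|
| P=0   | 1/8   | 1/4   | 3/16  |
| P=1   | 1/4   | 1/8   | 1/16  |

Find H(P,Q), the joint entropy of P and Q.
H(P,Q) = -Σ P(P,Q) log₂ P(P,Q), summed over the non-zero cells:
H(P,Q) = -[(1/8)·log₂(1/8) + (1/4)·log₂(1/4) + (3/16)·log₂(3/16) + (1/4)·log₂(1/4) + (1/8)·log₂(1/8) + (1/16)·log₂(1/16)]
  = 0.3750 + 0.5000 + 0.4528 + 0.5000 + 0.3750 + 0.2500
  = 2.4528 bits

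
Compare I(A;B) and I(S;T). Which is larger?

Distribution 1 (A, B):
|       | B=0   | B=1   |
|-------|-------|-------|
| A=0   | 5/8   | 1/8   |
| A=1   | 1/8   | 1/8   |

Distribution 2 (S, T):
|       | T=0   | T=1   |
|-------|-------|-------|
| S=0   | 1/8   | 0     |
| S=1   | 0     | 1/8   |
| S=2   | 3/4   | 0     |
Distribution 1 (A, B):
Marginal P(A) (row sums):
  P(A=0) = 5/8 + 1/8 = 3/4
  P(A=1) = 1/8 + 1/8 = 1/4
Marginal P(B) (column sums):
  P(B=0) = 5/8 + 1/8 = 3/4
  P(B=1) = 1/8 + 1/8 = 1/4

H(A) = -[(3/4)·log₂(3/4) + (1/4)·log₂(1/4)]
  = 0.3113 + 0.5000
  = 0.8113 bits
H(B) = -[(3/4)·log₂(3/4) + (1/4)·log₂(1/4)]
  = 0.3113 + 0.5000
  = 0.8113 bits
H(A,B) = -[(5/8)·log₂(5/8) + (1/8)·log₂(1/8) + (1/8)·log₂(1/8) + (1/8)·log₂(1/8)]
  = 0.4238 + 0.3750 + 0.3750 + 0.3750
  = 1.5488 bits

I(A;B) = H(A) + H(B) - H(A,B)
  = 0.8113 + 0.8113 - 1.5488
  = 0.0738 bits

Distribution 2 (S, T):
Marginal P(S) (row sums):
  P(S=0) = 1/8 + 0 = 1/8
  P(S=1) = 0 + 1/8 = 1/8
  P(S=2) = 3/4 + 0 = 3/4
Marginal P(T) (column sums):
  P(T=0) = 1/8 + 0 + 3/4 = 7/8
  P(T=1) = 0 + 1/8 + 0 = 1/8

H(S) = -[(1/8)·log₂(1/8) + (1/8)·log₂(1/8) + (3/4)·log₂(3/4)]
  = 0.3750 + 0.3750 + 0.3113
  = 1.0613 bits
H(T) = -[(7/8)·log₂(7/8) + (1/8)·log₂(1/8)]
  = 0.1686 + 0.3750
  = 0.5436 bits
H(S,T) = -[(1/8)·log₂(1/8) + (1/8)·log₂(1/8) + (3/4)·log₂(3/4)]
  = 0.3750 + 0.3750 + 0.3113
  = 1.0613 bits

I(S;T) = H(S) + H(T) - H(S,T)
  = 1.0613 + 0.5436 - 1.0613
  = 0.5436 bits

I(S;T) = 0.5436 bits > I(A;B) = 0.0738 bits, so (S, T) has the higher mutual information (stronger dependence).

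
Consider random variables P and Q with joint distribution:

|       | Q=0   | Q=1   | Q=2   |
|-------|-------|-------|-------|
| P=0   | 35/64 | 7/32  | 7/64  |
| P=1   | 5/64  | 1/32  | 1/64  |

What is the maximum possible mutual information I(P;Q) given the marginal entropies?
The upper bound on mutual information is I(P;Q) ≤ min(H(P), H(Q)).

Marginal P(P) (row sums):
  P(P=0) = 35/64 + 7/32 + 7/64 = 7/8
  P(P=1) = 5/64 + 1/32 + 1/64 = 1/8
Marginal P(Q) (column sums):
  P(Q=0) = 35/64 + 5/64 = 5/8
  P(Q=1) = 7/32 + 1/32 = 1/4
  P(Q=2) = 7/64 + 1/64 = 1/8

H(P) = -[(7/8)·log₂(7/8) + (1/8)·log₂(1/8)]
  = 0.1686 + 0.3750
  = 0.5436 bits
H(Q) = -[(5/8)·log₂(5/8) + (1/4)·log₂(1/4) + (1/8)·log₂(1/8)]
  = 0.4238 + 0.5000 + 0.3750
  = 1.2988 bits

Maximum possible I(P;Q) = min(0.5436, 1.2988) = 0.5436 bits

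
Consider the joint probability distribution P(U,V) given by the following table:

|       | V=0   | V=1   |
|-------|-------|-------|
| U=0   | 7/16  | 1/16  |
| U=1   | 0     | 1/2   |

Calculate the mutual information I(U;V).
Marginal P(U) (row sums):
  P(U=0) = 7/16 + 1/16 = 1/2
  P(U=1) = 0 + 1/2 = 1/2
Marginal P(V) (column sums):
  P(V=0) = 7/16 + 0 = 7/16
  P(V=1) = 1/16 + 1/2 = 9/16

H(U) = -[(1/2)·log₂(1/2) + (1/2)·log₂(1/2)]
  = 0.5000 + 0.5000
  = 1.0000 bits
H(V) = -[(7/16)·log₂(7/16) + (9/16)·log₂(9/16)]
  = 0.5218 + 0.4669
  = 0.9887 bits
H(U,V) = -[(7/16)·log₂(7/16) + (1/16)·log₂(1/16) + (1/2)·log₂(1/2)]
  = 0.5218 + 0.2500 + 0.5000
  = 1.2718 bits

I(U;V) = H(U) + H(V) - H(U,V)
  = 1.0000 + 0.9887 - 1.2718
  = 0.7169 bits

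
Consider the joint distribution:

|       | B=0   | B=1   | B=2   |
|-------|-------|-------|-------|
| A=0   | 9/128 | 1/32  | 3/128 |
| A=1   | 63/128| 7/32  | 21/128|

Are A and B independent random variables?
Marginal P(A) (row sums):
  P(A=0) = 9/128 + 1/32 + 3/128 = 1/8
  P(A=1) = 63/128 + 7/32 + 21/128 = 7/8
Marginal P(B) (column sums):
  P(B=0) = 9/128 + 63/128 = 9/16
  P(B=1) = 1/32 + 7/32 = 1/4
  P(B=2) = 3/128 + 21/128 = 3/16

A and B are independent iff P(A=i,B=j) = P(A=i)·P(B=j) for every cell.
  P(A=0)·P(B=0) = 1/8 × 9/16 = 9/128 = P(A=0,B=0) ✓
  P(A=0)·P(B=1) = 1/8 × 1/4 = 1/32 = P(A=0,B=1) ✓
  P(A=0)·P(B=2) = 1/8 × 3/16 = 3/128 = P(A=0,B=2) ✓
  P(A=1)·P(B=0) = 7/8 × 9/16 = 63/128 = P(A=1,B=0) ✓
  P(A=1)·P(B=1) = 7/8 × 1/4 = 7/32 = P(A=1,B=1) ✓
  P(A=1)·P(B=2) = 7/8 × 3/16 = 21/128 = P(A=1,B=2) ✓

Yes, A and B are independent: every cell factors, so I(A;B) = 0 bits.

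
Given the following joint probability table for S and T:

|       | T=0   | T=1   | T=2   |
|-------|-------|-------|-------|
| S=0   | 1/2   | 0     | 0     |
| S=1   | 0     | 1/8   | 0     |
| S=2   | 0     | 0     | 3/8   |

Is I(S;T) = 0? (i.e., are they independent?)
Marginal P(S) (row sums):
  P(S=0) = 1/2 + 0 + 0 = 1/2
  P(S=1) = 0 + 1/8 + 0 = 1/8
  P(S=2) = 0 + 0 + 3/8 = 3/8
Marginal P(T) (column sums):
  P(T=0) = 1/2 + 0 + 0 = 1/2
  P(T=1) = 0 + 1/8 + 0 = 1/8
  P(T=2) = 0 + 0 + 3/8 = 3/8

S and T are independent iff P(S=i,T=j) = P(S=i)·P(T=j) for every cell.
  P(S=0)·P(T=0) = 1/2 × 1/2 = 1/4, but P(S=0,T=0) = 1/2 ✗

No, S and T are not independent. Quantitatively, I(S;T) > 0:

H(S) = -[(1/2)·log₂(1/2) + (1/8)·log₂(1/8) + (3/8)·log₂(3/8)]
  = 0.5000 + 0.3750 + 0.5306
  = 1.4056 bits
H(T) = -[(1/2)·log₂(1/2) + (1/8)·log₂(1/8) + (3/8)·log₂(3/8)]
  = 0.5000 + 0.3750 + 0.5306
  = 1.4056 bits
H(S,T) = -[(1/2)·log₂(1/2) + (1/8)·log₂(1/8) + (3/8)·log₂(3/8)]
  = 0.5000 + 0.3750 + 0.5306
  = 1.4056 bits
I(S;T) = H(S) + H(T) - H(S,T) = 1.4056 + 1.4056 - 1.4056 = 1.4056 bits > 0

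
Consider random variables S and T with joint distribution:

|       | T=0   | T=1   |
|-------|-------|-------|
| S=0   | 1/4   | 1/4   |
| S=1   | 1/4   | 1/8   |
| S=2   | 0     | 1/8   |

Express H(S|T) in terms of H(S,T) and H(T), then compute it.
H(S|T) = H(S,T) - H(T)

Marginal P(T) (column sums):
  P(T=0) = 1/4 + 1/4 + 0 = 1/2
  P(T=1) = 1/4 + 1/8 + 1/8 = 1/2

H(S,T) = -[(1/4)·log₂(1/4) + (1/4)·log₂(1/4) + (1/4)·log₂(1/4) + (1/8)·log₂(1/8) + (1/8)·log₂(1/8)]
  = 0.5000 + 0.5000 + 0.5000 + 0.3750 + 0.3750
  = 2.2500 bits
H(T) = -[(1/2)·log₂(1/2) + (1/2)·log₂(1/2)]
  = 0.5000 + 0.5000
  = 1.0000 bits

H(S|T) = 2.2500 - 1.0000 = 1.2500 bits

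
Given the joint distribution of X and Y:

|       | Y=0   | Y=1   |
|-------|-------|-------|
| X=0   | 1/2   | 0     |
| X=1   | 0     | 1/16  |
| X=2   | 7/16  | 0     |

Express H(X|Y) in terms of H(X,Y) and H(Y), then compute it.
H(X|Y) = H(X,Y) - H(Y)

Marginal P(Y) (column sums):
  P(Y=0) = 1/2 + 0 + 7/16 = 15/16
  P(Y=1) = 0 + 1/16 + 0 = 1/16

H(X,Y) = -[(1/2)·log₂(1/2) + (1/16)·log₂(1/16) + (7/16)·log₂(7/16)]
  = 0.5000 + 0.2500 + 0.5218
  = 1.2718 bits
H(Y) = -[(15/16)·log₂(15/16) + (1/16)·log₂(1/16)]
  = 0.0873 + 0.2500
  = 0.3373 bits

H(X|Y) = 1.2718 - 0.3373 = 0.9345 bits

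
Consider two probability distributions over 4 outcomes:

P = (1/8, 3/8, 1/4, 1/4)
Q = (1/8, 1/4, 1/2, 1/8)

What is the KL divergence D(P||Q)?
D(P||Q) = Σ P(i) log₂(P(i)/Q(i))
  i=0: (1/8) × log₂((1/8)/(1/8)) = (1/8) × log₂(1) = 0.0000
  i=1: (3/8) × log₂((3/8)/(1/4)) = (3/8) × log₂(3/2) = 0.2194
  i=2: (1/4) × log₂((1/4)/(1/2)) = (1/4) × log₂(1/2) = -0.2500
  i=3: (1/4) × log₂((1/4)/(1/8)) = (1/4) × log₂(2) = 0.2500
D(P||Q) = 0.0000 + 0.2194 - 0.2500 + 0.2500
  = 0.2194 bits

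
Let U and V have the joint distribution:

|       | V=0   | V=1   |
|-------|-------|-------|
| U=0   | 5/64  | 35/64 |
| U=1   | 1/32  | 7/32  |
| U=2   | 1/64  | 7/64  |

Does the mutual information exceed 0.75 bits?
Marginal P(U) (row sums):
  P(U=0) = 5/64 + 35/64 = 5/8
  P(U=1) = 1/32 + 7/32 = 1/4
  P(U=2) = 1/64 + 7/64 = 1/8
Marginal P(V) (column sums):
  P(V=0) = 5/64 + 1/32 + 1/64 = 1/8
  P(V=1) = 35/64 + 7/32 + 7/64 = 7/8

H(U) = -[(5/8)·log₂(5/8) + (1/4)·log₂(1/4) + (1/8)·log₂(1/8)]
  = 0.4238 + 0.5000 + 0.3750
  = 1.2988 bits
H(V) = -[(1/8)·log₂(1/8) + (7/8)·log₂(7/8)]
  = 0.3750 + 0.1686
  = 0.5436 bits
H(U,V) = -[(5/64)·log₂(5/64) + (35/64)·log₂(35/64) + (1/32)·log₂(1/32) + (7/32)·log₂(7/32) + (1/64)·log₂(1/64) + (7/64)·log₂(7/64)]
  = 0.2873 + 0.4762 + 0.1563 + 0.4796 + 0.0938 + 0.3492
  = 1.8424 bits

I(U;V) = H(U) + H(V) - H(U,V)
  = 1.2988 + 0.5436 - 1.8424
  = 0.0000 bits

No. I(U;V) = 0.0000 bits, which is ≤ 0.75 bits.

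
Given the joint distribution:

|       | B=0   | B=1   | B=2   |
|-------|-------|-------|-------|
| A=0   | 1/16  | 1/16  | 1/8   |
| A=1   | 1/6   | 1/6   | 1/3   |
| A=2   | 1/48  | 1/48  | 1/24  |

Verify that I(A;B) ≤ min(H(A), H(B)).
Marginal P(A) (row sums):
  P(A=0) = 1/16 + 1/16 + 1/8 = 1/4
  P(A=1) = 1/6 + 1/6 + 1/3 = 2/3
  P(A=2) = 1/48 + 1/48 + 1/24 = 1/12
Marginal P(B) (column sums):
  P(B=0) = 1/16 + 1/6 + 1/48 = 1/4
  P(B=1) = 1/16 + 1/6 + 1/48 = 1/4
  P(B=2) = 1/8 + 1/3 + 1/24 = 1/2

H(A) = -[(1/4)·log₂(1/4) + (2/3)·log₂(2/3) + (1/12)·log₂(1/12)]
  = 0.5000 + 0.3900 + 0.2987
  = 1.1887 bits
H(B) = -[(1/4)·log₂(1/4) + (1/4)·log₂(1/4) + (1/2)·log₂(1/2)]
  = 0.5000 + 0.5000 + 0.5000
  = 1.5000 bits
H(A,B) = -[(1/16)·log₂(1/16) + (1/16)·log₂(1/16) + (1/8)·log₂(1/8) + (1/6)·log₂(1/6) + (1/6)·log₂(1/6) + (1/3)·log₂(1/3) + (1/48)·log₂(1/48) + (1/48)·log₂(1/48) + (1/24)·log₂(1/24)]
  = 0.2500 + 0.2500 + 0.3750 + 0.4308 + 0.4308 + 0.5283 + 0.1164 + 0.1164 + 0.1910
  = 2.6887 bits

I(A;B) = H(A) + H(B) - H(A,B)
  = 1.1887 + 1.5000 - 2.6887
  = 0.0000 bits

min(H(A), H(B)) = min(1.1887, 1.5000) = 1.1887 bits
Since 0.0000 ≤ 1.1887, the bound is satisfied ✓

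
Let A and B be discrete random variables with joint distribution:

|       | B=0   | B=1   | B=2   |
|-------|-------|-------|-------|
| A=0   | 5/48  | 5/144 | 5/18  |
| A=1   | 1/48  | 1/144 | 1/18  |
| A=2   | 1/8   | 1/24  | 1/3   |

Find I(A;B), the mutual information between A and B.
Marginal P(A) (row sums):
  P(A=0) = 5/48 + 5/144 + 5/18 = 5/12
  P(A=1) = 1/48 + 1/144 + 1/18 = 1/12
  P(A=2) = 1/8 + 1/24 + 1/3 = 1/2
Marginal P(B) (column sums):
  P(B=0) = 5/48 + 1/48 + 1/8 = 1/4
  P(B=1) = 5/144 + 1/144 + 1/24 = 1/12
  P(B=2) = 5/18 + 1/18 + 1/3 = 2/3

H(A) = -[(5/12)·log₂(5/12) + (1/12)·log₂(1/12) + (1/2)·log₂(1/2)]
  = 0.5263 + 0.2987 + 0.5000
  = 1.3250 bits
H(B) = -[(1/4)·log₂(1/4) + (1/12)·log₂(1/12) + (2/3)·log₂(2/3)]
  = 0.5000 + 0.2987 + 0.3900
  = 1.1887 bits
H(A,B) = -[(5/48)·log₂(5/48) + (5/144)·log₂(5/144) + (5/18)·log₂(5/18) + (1/48)·log₂(1/48) + (1/144)·log₂(1/144) + (1/18)·log₂(1/18) + (1/8)·log₂(1/8) + (1/24)·log₂(1/24) + (1/3)·log₂(1/3)]
  = 0.3399 + 0.1683 + 0.5133 + 0.1164 + 0.0498 + 0.2317 + 0.3750 + 0.1910 + 0.5283
  = 2.5137 bits

I(A;B) = H(A) + H(B) - H(A,B)
  = 1.3250 + 1.1887 - 2.5137
  = 0.0000 bits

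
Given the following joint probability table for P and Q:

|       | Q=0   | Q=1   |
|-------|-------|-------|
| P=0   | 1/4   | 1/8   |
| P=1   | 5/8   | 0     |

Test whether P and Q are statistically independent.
Marginal P(P) (row sums):
  P(P=0) = 1/4 + 1/8 = 3/8
  P(P=1) = 5/8 + 0 = 5/8
Marginal P(Q) (column sums):
  P(Q=0) = 1/4 + 5/8 = 7/8
  P(Q=1) = 1/8 + 0 = 1/8

P and Q are independent iff P(P=i,Q=j) = P(P=i)·P(Q=j) for every cell.
  P(P=0)·P(Q=0) = 3/8 × 7/8 = 21/64, but P(P=0,Q=0) = 1/4 ✗

No, P and Q are not independent. Quantitatively, I(P;Q) > 0:

H(P) = -[(3/8)·log₂(3/8) + (5/8)·log₂(5/8)]
  = 0.5306 + 0.4238
  = 0.9544 bits
H(Q) = -[(7/8)·log₂(7/8) + (1/8)·log₂(1/8)]
  = 0.1686 + 0.3750
  = 0.5436 bits
H(P,Q) = -[(1/4)·log₂(1/4) + (1/8)·log₂(1/8) + (5/8)·log₂(5/8)]
  = 0.5000 + 0.3750 + 0.4238
  = 1.2988 bits
I(P;Q) = H(P) + H(Q) - H(P,Q) = 0.9544 + 0.5436 - 1.2988 = 0.1992 bits > 0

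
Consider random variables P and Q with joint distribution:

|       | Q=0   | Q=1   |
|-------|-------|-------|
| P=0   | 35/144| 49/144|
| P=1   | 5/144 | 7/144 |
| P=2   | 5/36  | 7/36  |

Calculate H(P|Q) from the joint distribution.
Marginal P(Q) (column sums):
  P(Q=0) = 35/144 + 5/144 + 5/36 = 5/12
  P(Q=1) = 49/144 + 7/144 + 7/36 = 7/12

H(P|Q) = -Σ P(P,Q)·log₂ P(P|Q), where P(P|Q) = P(P,Q) / P(Q)
  (P=0,Q=0): P(P|Q) = (35/144)/(5/12) = 7/12;  -(35/144)·log₂(7/12) = 0.1890
  (P=0,Q=1): P(P|Q) = (49/144)/(7/12) = 7/12;  -(49/144)·log₂(7/12) = 0.2646
  (P=1,Q=0): P(P|Q) = (5/144)/(5/12) = 1/12;  -(5/144)·log₂(1/12) = 0.1245
  (P=1,Q=1): P(P|Q) = (7/144)/(7/12) = 1/12;  -(7/144)·log₂(1/12) = 0.1743
  (P=2,Q=0): P(P|Q) = (5/36)/(5/12) = 1/3;  -(5/36)·log₂(1/3) = 0.2201
  (P=2,Q=1): P(P|Q) = (7/36)/(7/12) = 1/3;  -(7/36)·log₂(1/3) = 0.3082
H(P|Q) = 0.1890 + 0.2646 + 0.1245 + 0.1743 + 0.2201 + 0.3082
  = 1.2807 bits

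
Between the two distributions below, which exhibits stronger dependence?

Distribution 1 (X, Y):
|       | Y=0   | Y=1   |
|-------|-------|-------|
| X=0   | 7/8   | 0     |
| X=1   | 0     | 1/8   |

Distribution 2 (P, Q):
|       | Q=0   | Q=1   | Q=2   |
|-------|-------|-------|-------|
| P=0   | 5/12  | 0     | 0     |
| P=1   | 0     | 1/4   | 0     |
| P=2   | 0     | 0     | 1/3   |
Distribution 1 (X, Y):
Marginal P(X) (row sums):
  P(X=0) = 7/8 + 0 = 7/8
  P(X=1) = 0 + 1/8 = 1/8
Marginal P(Y) (column sums):
  P(Y=0) = 7/8 + 0 = 7/8
  P(Y=1) = 0 + 1/8 = 1/8

H(X) = -[(7/8)·log₂(7/8) + (1/8)·log₂(1/8)]
  = 0.1686 + 0.3750
  = 0.5436 bits
H(Y) = -[(7/8)·log₂(7/8) + (1/8)·log₂(1/8)]
  = 0.1686 + 0.3750
  = 0.5436 bits
H(X,Y) = -[(7/8)·log₂(7/8) + (1/8)·log₂(1/8)]
  = 0.1686 + 0.3750
  = 0.5436 bits

I(X;Y) = H(X) + H(Y) - H(X,Y)
  = 0.5436 + 0.5436 - 0.5436
  = 0.5436 bits

Distribution 2 (P, Q):
Marginal P(P) (row sums):
  P(P=0) = 5/12 + 0 + 0 = 5/12
  P(P=1) = 0 + 1/4 + 0 = 1/4
  P(P=2) = 0 + 0 + 1/3 = 1/3
Marginal P(Q) (column sums):
  P(Q=0) = 5/12 + 0 + 0 = 5/12
  P(Q=1) = 0 + 1/4 + 0 = 1/4
  P(Q=2) = 0 + 0 + 1/3 = 1/3

H(P) = -[(5/12)·log₂(5/12) + (1/4)·log₂(1/4) + (1/3)·log₂(1/3)]
  = 0.5263 + 0.5000 + 0.5283
  = 1.5546 bits
H(Q) = -[(5/12)·log₂(5/12) + (1/4)·log₂(1/4) + (1/3)·log₂(1/3)]
  = 0.5263 + 0.5000 + 0.5283
  = 1.5546 bits
H(P,Q) = -[(5/12)·log₂(5/12) + (1/4)·log₂(1/4) + (1/3)·log₂(1/3)]
  = 0.5263 + 0.5000 + 0.5283
  = 1.5546 bits

I(P;Q) = H(P) + H(Q) - H(P,Q)
  = 1.5546 + 1.5546 - 1.5546
  = 1.5546 bits

I(P;Q) = 1.5546 bits > I(X;Y) = 0.5436 bits, so (P, Q) has the higher mutual information (stronger dependence).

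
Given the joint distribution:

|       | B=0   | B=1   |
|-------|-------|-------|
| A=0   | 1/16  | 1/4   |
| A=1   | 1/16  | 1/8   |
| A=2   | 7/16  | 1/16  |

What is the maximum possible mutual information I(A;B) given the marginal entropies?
The upper bound on mutual information is I(A;B) ≤ min(H(A), H(B)).

Marginal P(A) (row sums):
  P(A=0) = 1/16 + 1/4 = 5/16
  P(A=1) = 1/16 + 1/8 = 3/16
  P(A=2) = 7/16 + 1/16 = 1/2
Marginal P(B) (column sums):
  P(B=0) = 1/16 + 1/16 + 7/16 = 9/16
  P(B=1) = 1/4 + 1/8 + 1/16 = 7/16

H(A) = -[(5/16)·log₂(5/16) + (3/16)·log₂(3/16) + (1/2)·log₂(1/2)]
  = 0.5244 + 0.4528 + 0.5000
  = 1.4772 bits
H(B) = -[(9/16)·log₂(9/16) + (7/16)·log₂(7/16)]
  = 0.4669 + 0.5218
  = 0.9887 bits

Maximum possible I(A;B) = min(1.4772, 0.9887) = 0.9887 bits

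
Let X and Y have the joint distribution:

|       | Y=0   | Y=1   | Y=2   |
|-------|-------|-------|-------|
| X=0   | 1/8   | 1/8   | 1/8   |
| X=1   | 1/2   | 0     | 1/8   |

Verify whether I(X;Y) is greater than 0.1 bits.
Marginal P(X) (row sums):
  P(X=0) = 1/8 + 1/8 + 1/8 = 3/8
  P(X=1) = 1/2 + 0 + 1/8 = 5/8
Marginal P(Y) (column sums):
  P(Y=0) = 1/8 + 1/2 = 5/8
  P(Y=1) = 1/8 + 0 = 1/8
  P(Y=2) = 1/8 + 1/8 = 1/4

H(X) = -[(3/8)·log₂(3/8) + (5/8)·log₂(5/8)]
  = 0.5306 + 0.4238
  = 0.9544 bits
H(Y) = -[(5/8)·log₂(5/8) + (1/8)·log₂(1/8) + (1/4)·log₂(1/4)]
  = 0.4238 + 0.3750 + 0.5000
  = 1.2988 bits
H(X,Y) = -[(1/8)·log₂(1/8) + (1/8)·log₂(1/8) + (1/8)·log₂(1/8) + (1/2)·log₂(1/2) + (1/8)·log₂(1/8)]
  = 0.3750 + 0.3750 + 0.3750 + 0.5000 + 0.3750
  = 2.0000 bits

I(X;Y) = H(X) + H(Y) - H(X,Y)
  = 0.9544 + 1.2988 - 2.0000
  = 0.2532 bits

Yes. I(X;Y) = 0.2532 bits, which is > 0.1 bits.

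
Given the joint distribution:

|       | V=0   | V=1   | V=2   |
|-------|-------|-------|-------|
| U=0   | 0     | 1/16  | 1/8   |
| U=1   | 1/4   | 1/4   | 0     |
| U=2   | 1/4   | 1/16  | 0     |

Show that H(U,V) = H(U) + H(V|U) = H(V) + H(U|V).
Marginal P(U) (row sums):
  P(U=0) = 0 + 1/16 + 1/8 = 3/16
  P(U=1) = 1/4 + 1/4 + 0 = 1/2
  P(U=2) = 1/4 + 1/16 + 0 = 5/16
Marginal P(V) (column sums):
  P(V=0) = 0 + 1/4 + 1/4 = 1/2
  P(V=1) = 1/16 + 1/4 + 1/16 = 3/8
  P(V=2) = 1/8 + 0 + 0 = 1/8

Decomposition 1: H(U) + H(V|U)
H(U) = -[(3/16)·log₂(3/16) + (1/2)·log₂(1/2) + (5/16)·log₂(5/16)]
  = 0.4528 + 0.5000 + 0.5244
  = 1.4772 bits
H(V|U) = -Σ P(U,V)·log₂ P(V|U), where P(V|U) = P(U,V) / P(U)
  (cells with P(U,V) = 0 contribute 0)
  (U=0,V=1): P(V|U) = (1/16)/(3/16) = 1/3;  -(1/16)·log₂(1/3) = 0.0991
  (U=0,V=2): P(V|U) = (1/8)/(3/16) = 2/3;  -(1/8)·log₂(2/3) = 0.0731
  (U=1,V=0): P(V|U) = (1/4)/(1/2) = 1/2;  -(1/4)·log₂(1/2) = 0.2500
  (U=1,V=1): P(V|U) = (1/4)/(1/2) = 1/2;  -(1/4)·log₂(1/2) = 0.2500
  (U=2,V=0): P(V|U) = (1/4)/(5/16) = 4/5;  -(1/4)·log₂(4/5) = 0.0805
  (U=2,V=1): P(V|U) = (1/16)/(5/16) = 1/5;  -(1/16)·log₂(1/5) = 0.1451
H(V|U) = 0.0991 + 0.0731 + 0.2500 + 0.2500 + 0.0805 + 0.1451
  = 0.8978 bits
H(U) + H(V|U) = 1.4772 + 0.8978 = 2.3750 bits

Decomposition 2: H(V) + H(U|V)
H(V) = -[(1/2)·log₂(1/2) + (3/8)·log₂(3/8) + (1/8)·log₂(1/8)]
  = 0.5000 + 0.5306 + 0.3750
  = 1.4056 bits
H(U|V) = -Σ P(U,V)·log₂ P(U|V), where P(U|V) = P(U,V) / P(V)
  (cells with P(U,V) = 0 contribute 0)
  (U=0,V=1): P(U|V) = (1/16)/(3/8) = 1/6;  -(1/16)·log₂(1/6) = 0.1616
  (U=0,V=2): P(U|V) = (1/8)/(1/8) = 1;  -(1/8)·log₂(1) = 0.0000
  (U=1,V=0): P(U|V) = (1/4)/(1/2) = 1/2;  -(1/4)·log₂(1/2) = 0.2500
  (U=1,V=1): P(U|V) = (1/4)/(3/8) = 2/3;  -(1/4)·log₂(2/3) = 0.1462
  (U=2,V=0): P(U|V) = (1/4)/(1/2) = 1/2;  -(1/4)·log₂(1/2) = 0.2500
  (U=2,V=1): P(U|V) = (1/16)/(3/8) = 1/6;  -(1/16)·log₂(1/6) = 0.1616
H(U|V) = 0.1616 + 0.0000 + 0.2500 + 0.1462 + 0.2500 + 0.1616
  = 0.9694 bits
H(V) + H(U|V) = 1.4056 + 0.9694 = 2.3750 bits

Direct computation of the joint entropy:
H(U,V) = -[(1/16)·log₂(1/16) + (1/8)·log₂(1/8) + (1/4)·log₂(1/4) + (1/4)·log₂(1/4) + (1/4)·log₂(1/4) + (1/16)·log₂(1/16)]
  = 0.2500 + 0.3750 + 0.5000 + 0.5000 + 0.5000 + 0.2500
  = 2.3750 bits

All three agree: H(U,V) = 2.3750 bits ✓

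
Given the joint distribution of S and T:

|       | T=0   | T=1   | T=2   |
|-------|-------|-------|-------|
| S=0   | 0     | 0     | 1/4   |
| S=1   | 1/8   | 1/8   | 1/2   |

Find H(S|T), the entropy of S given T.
Marginal P(T) (column sums):
  P(T=0) = 0 + 1/8 = 1/8
  P(T=1) = 0 + 1/8 = 1/8
  P(T=2) = 1/4 + 1/2 = 3/4

H(S|T) = -Σ P(S,T)·log₂ P(S|T), where P(S|T) = P(S,T) / P(T)
  (cells with P(S,T) = 0 contribute 0)
  (S=0,T=2): P(S|T) = (1/4)/(3/4) = 1/3;  -(1/4)·log₂(1/3) = 0.3962
  (S=1,T=0): P(S|T) = (1/8)/(1/8) = 1;  -(1/8)·log₂(1) = 0.0000
  (S=1,T=1): P(S|T) = (1/8)/(1/8) = 1;  -(1/8)·log₂(1) = 0.0000
  (S=1,T=2): P(S|T) = (1/2)/(3/4) = 2/3;  -(1/2)·log₂(2/3) = 0.2925
H(S|T) = 0.3962 + 0.0000 + 0.0000 + 0.2925
  = 0.6887 bits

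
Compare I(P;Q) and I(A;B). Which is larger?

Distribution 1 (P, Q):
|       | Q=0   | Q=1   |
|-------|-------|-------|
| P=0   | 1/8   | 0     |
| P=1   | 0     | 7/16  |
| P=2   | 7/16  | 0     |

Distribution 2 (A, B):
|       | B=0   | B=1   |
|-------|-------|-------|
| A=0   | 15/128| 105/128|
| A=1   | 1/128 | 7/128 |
Distribution 1 (P, Q):
Marginal P(P) (row sums):
  P(P=0) = 1/8 + 0 = 1/8
  P(P=1) = 0 + 7/16 = 7/16
  P(P=2) = 7/16 + 0 = 7/16
Marginal P(Q) (column sums):
  P(Q=0) = 1/8 + 0 + 7/16 = 9/16
  P(Q=1) = 0 + 7/16 + 0 = 7/16

H(P) = -[(1/8)·log₂(1/8) + (7/16)·log₂(7/16) + (7/16)·log₂(7/16)]
  = 0.3750 + 0.5218 + 0.5218
  = 1.4186 bits
H(Q) = -[(9/16)·log₂(9/16) + (7/16)·log₂(7/16)]
  = 0.4669 + 0.5218
  = 0.9887 bits
H(P,Q) = -[(1/8)·log₂(1/8) + (7/16)·log₂(7/16) + (7/16)·log₂(7/16)]
  = 0.3750 + 0.5218 + 0.5218
  = 1.4186 bits

I(P;Q) = H(P) + H(Q) - H(P,Q)
  = 1.4186 + 0.9887 - 1.4186
  = 0.9887 bits

Distribution 2 (A, B):
Marginal P(A) (row sums):
  P(A=0) = 15/128 + 105/128 = 15/16
  P(A=1) = 1/128 + 7/128 = 1/16
Marginal P(B) (column sums):
  P(B=0) = 15/128 + 1/128 = 1/8
  P(B=1) = 105/128 + 7/128 = 7/8

H(A) = -[(15/16)·log₂(15/16) + (1/16)·log₂(1/16)]
  = 0.0873 + 0.2500
  = 0.3373 bits
H(B) = -[(1/8)·log₂(1/8) + (7/8)·log₂(7/8)]
  = 0.3750 + 0.1686
  = 0.5436 bits
H(A,B) = -[(15/128)·log₂(15/128) + (105/128)·log₂(105/128) + (1/128)·log₂(1/128) + (7/128)·log₂(7/128)]
  = 0.3625 + 0.2344 + 0.0547 + 0.2293
  = 0.8809 bits

I(A;B) = H(A) + H(B) - H(A,B)
  = 0.3373 + 0.5436 - 0.8809
  = 0.0000 bits

I(P;Q) = 0.9887 bits > I(A;B) = 0.0000 bits, so (P, Q) has the higher mutual information (stronger dependence).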